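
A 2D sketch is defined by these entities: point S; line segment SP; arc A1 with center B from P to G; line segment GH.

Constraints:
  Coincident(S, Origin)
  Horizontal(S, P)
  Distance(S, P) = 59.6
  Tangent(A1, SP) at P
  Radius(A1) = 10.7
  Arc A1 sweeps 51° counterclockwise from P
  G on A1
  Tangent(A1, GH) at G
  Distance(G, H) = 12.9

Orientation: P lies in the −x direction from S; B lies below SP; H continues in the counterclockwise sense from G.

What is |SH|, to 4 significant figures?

77.31

S is at the origin; S and P share the same y with |SP| = 59.6 and P on the −x side, so P = (-59.60, 0.000). The tangent condition forces BP to be normal to SP, so B = P + (0, -10.7) = (-59.60, -10.70). On A1, P sits at bearing 90° from B; a 51° counterclockwise sweep puts G at bearing 141°, so G = B + 10.7·(cos 141°, sin 141°) = (-67.92, -3.966). The tangent condition forces BG to be normal to GH, so GH runs along (−sin 141°, cos 141°); with |GH| = 12.9, H = (-76.03, -13.99). Then |SH| = |H − S| = 77.31.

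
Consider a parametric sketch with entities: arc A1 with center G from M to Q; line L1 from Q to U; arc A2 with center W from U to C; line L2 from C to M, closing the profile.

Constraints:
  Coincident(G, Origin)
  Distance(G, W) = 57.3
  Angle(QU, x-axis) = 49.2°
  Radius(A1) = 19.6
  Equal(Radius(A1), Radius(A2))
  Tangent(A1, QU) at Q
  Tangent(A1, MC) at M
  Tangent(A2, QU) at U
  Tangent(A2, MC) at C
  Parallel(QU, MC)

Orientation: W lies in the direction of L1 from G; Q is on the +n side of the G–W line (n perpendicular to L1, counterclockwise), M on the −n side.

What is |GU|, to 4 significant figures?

60.56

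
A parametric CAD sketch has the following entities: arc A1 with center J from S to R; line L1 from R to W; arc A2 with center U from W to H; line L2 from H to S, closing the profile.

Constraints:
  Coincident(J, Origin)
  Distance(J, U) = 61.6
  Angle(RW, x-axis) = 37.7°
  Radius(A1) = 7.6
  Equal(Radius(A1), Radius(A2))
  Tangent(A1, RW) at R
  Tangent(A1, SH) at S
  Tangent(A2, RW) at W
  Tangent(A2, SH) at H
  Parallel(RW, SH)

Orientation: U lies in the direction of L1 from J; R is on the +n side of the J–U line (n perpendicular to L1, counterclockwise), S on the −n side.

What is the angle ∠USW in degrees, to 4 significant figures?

6.828°

The slot axis is L1's direction at 37.7°, so u = (cos 37.7°, sin 37.7°) = (0.7912, 0.6115) and n = (−sin 37.7°, cos 37.7°) = (-0.6115, 0.7912). J is at the origin and U lies 61.6 along u from J, so U = 61.6·u = (48.74, 37.67). Tangency of A1 to both parallel lines with radius 7.6 puts R and S at J ± 7.6·n: R = (-4.648, 6.013), S = (4.648, -6.013). Equal radii place W and H the same way about U: W = U + 7.6·n = (44.09, 43.68), H = U − 7.6·n = (53.39, 31.66). Then cos ∠USW = SU·SW / (|SU||SW|), giving 6.828°.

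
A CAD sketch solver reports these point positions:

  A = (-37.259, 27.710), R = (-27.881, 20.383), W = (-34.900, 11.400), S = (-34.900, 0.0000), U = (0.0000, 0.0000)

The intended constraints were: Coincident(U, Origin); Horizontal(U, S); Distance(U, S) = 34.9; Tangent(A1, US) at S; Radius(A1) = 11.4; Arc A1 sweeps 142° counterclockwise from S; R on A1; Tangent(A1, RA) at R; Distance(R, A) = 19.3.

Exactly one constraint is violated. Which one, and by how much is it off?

Distance(R, A) = 19.3 — off by 7.40.

U = (0.00, 0.00) ✓; U.y = 0.00, S.y = 0.00 ✓; |US| = 34.90 ✓; ∠(WS, SU) = 90.00° ✓; |WS| = 11.40 ✓; bearing(W→R) − bearing(W→S) = 142.0° ✓; |WR| = 11.40 ✓; ∠(WR, RA) = 90.00° ✓; |RA| = 11.90 ✗.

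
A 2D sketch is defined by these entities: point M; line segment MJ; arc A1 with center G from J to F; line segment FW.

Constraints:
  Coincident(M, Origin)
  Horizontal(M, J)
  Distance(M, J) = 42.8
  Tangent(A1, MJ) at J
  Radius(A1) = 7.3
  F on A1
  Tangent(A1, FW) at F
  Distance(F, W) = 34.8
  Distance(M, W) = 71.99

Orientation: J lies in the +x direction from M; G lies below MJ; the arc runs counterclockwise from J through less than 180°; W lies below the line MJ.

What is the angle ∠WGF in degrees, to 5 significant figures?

78.153°

M is at the origin; MJ is horizontal with |MJ| = 42.8 and J on the +x side, so J = (42.800, 0.0000). A1 meets MJ tangentially, so GJ is at right angles to MJ, so G = J + (0, -7.3) = (42.800, -7.3000). Since GF ⟂ FW (tangency), |GW| = √(7.3² + 34.8²) = 35.557 regardless of where F sits on A1. So W lies on both circle(M, 71.99) and circle(G, 35.557); the below-MJ intersection is W = (61.380, -37.617). F is the foot of the tangent from W: F = (37.492, -12.311).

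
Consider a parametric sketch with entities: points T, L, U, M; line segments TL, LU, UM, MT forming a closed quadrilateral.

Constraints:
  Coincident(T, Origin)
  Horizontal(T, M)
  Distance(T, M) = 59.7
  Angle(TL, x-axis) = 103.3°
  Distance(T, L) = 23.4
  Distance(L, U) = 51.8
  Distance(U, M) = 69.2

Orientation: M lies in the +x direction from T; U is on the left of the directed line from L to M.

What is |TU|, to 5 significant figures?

68.144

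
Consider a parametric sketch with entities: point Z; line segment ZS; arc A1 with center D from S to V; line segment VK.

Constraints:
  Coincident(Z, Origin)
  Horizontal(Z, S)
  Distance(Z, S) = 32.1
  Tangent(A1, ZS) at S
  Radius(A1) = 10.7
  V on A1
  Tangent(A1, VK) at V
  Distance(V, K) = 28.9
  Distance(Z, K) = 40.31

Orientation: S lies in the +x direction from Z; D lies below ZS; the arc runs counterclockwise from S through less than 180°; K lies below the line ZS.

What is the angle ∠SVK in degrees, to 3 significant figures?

141°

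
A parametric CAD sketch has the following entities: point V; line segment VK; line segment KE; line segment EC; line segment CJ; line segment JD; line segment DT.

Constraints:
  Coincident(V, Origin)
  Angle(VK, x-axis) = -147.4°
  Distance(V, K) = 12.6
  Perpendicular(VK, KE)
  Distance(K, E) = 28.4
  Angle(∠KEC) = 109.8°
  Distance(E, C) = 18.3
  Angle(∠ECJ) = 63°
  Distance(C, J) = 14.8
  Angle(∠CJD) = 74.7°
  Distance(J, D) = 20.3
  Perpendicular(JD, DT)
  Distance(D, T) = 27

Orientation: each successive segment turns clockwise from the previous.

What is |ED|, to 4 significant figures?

3.466

V is at the origin; VK runs at -147.4° with length 12.6, so K = (-10.61, -6.789). The perpendicularity gives KE at right angles to VK, so KE runs at 122.6°; with |KE| = 28.4, E = (-25.92, 17.14). ∠KEC = 109.8° gives EC at 52.40° from the x-axis; with |EC| = 18.3, C = (-14.75, 31.64). ∠ECJ = 63.0° gives CJ at -64.60° from the x-axis; with |CJ| = 14.8, J = (-8.402, 18.27). ∠CJD = 74.7° gives JD at -169.9° from the x-axis; with |JD| = 20.3, D = (-28.39, 14.71). Then |ED| = |D − E| = 3.466.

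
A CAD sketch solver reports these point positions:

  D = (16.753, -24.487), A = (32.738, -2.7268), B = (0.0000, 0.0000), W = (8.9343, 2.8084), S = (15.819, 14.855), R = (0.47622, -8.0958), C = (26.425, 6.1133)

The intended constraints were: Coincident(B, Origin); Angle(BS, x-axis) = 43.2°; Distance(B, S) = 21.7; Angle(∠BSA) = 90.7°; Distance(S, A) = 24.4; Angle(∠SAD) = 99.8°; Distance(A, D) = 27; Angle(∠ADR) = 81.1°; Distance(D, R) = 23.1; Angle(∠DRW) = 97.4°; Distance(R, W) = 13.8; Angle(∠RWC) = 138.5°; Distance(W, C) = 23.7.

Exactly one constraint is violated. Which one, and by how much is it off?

Distance(W, C) = 23.7 — off by 5.90.

B = (0.00, 0.00) ✓; BS at 43.20° ✓; |BS| = 21.70 ✓; ∠BSA = 90.70° ✓; |SA| = 24.40 ✓; ∠SAD = 99.80° ✓; |AD| = 27.00 ✓; ∠ADR = 81.10° ✓; |DR| = 23.10 ✓; ∠DRW = 97.40° ✓; |RW| = 13.80 ✓; ∠RWC = 138.5° ✓; |WC| = 17.80 ✗.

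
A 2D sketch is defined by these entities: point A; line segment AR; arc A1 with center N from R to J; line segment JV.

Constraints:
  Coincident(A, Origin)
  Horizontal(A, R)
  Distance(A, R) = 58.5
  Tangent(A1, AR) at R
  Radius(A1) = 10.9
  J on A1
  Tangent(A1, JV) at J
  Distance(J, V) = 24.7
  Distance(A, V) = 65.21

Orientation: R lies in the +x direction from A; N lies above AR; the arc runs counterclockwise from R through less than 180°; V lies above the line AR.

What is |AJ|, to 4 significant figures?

69.60

Checks: |NJ| = 10.90 ✓; ∠(NJ, JV) = 90.00° ✓; |JV| = 24.70 ✓; |AV| = 65.21 ✓.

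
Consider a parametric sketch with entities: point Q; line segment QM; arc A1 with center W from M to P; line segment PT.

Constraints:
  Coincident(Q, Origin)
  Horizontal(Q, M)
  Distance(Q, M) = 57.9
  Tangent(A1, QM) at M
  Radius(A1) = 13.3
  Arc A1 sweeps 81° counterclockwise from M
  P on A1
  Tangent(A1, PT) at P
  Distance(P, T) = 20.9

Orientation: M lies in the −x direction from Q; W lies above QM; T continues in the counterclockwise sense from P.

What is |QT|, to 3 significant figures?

52.3

Q is at the origin; QM is horizontal with |QM| = 57.9 and M on the −x side, so M = (-57.9, 0.00). A1 meets QM tangentially, so WM is at right angles to QM, so W = M + (0, 13.3) = (-57.9, 13.3). On A1, M sits at bearing -90° from W; an 81° counterclockwise sweep puts P at bearing -9°, so P = W + 13.3·(cos -9°, sin -9°) = (-44.8, 11.2). The tangent condition forces WP to be normal to PT, so PT runs along (−sin -9°, cos -9°); with |PT| = 20.9, T = (-41.5, 31.9). Then |QT| = |T − Q| = 52.3.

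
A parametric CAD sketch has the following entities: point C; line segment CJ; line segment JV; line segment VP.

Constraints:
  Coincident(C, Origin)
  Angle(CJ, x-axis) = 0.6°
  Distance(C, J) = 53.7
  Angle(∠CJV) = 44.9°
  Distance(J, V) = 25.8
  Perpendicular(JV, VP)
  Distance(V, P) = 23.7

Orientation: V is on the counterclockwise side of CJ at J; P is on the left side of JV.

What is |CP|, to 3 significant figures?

18.7

C is at the origin; CJ runs at 0.6° with length 53.7, so J = 53.7·(cos 0.6°, sin 0.6°) = (53.7, 0.562). ∠CJV = 44.9°, so JV runs at 0.6° + (180° − 44.9°) = 136° from the x-axis; with |JV| = 25.8, V = J + 25.8·(cos 136°, sin 136°) = (35.2, 18.6). JV ⟂ VP; with |VP| = 23.7 on the left of JV, P = V + 23.7·(-0.698, -0.716) = (18.7, 1.62). Then |CP| = |P − C| = 18.7.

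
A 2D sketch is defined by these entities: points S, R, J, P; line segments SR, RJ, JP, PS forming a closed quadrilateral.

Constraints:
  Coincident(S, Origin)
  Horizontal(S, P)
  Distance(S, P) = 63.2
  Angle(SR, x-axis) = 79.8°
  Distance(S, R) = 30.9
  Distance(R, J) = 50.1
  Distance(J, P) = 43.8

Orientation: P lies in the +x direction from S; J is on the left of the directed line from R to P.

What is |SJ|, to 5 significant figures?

68.928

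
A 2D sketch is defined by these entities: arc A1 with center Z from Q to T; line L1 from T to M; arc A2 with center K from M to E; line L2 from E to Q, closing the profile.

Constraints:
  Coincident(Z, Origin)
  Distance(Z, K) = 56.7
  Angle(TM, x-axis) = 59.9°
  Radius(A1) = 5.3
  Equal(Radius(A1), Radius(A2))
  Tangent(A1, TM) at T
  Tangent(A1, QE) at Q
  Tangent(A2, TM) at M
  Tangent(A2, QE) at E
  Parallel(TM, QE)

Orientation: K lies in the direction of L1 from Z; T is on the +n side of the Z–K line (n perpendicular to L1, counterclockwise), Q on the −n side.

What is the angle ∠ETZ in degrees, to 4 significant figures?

79.41°

Tangency of A1 to both parallel lines with radius 5.3 puts T and Q at Z ± 5.3·n: T = (-4.585, 2.658), Q = (4.585, -2.658). Equal radii place M and E the same way about K: M = K + 5.3·n = (23.85, 51.71), E = K − 5.3·n = (33.02, 46.40). Then cos ∠ETZ = TE·TZ / (|TE||TZ|), giving 79.41°.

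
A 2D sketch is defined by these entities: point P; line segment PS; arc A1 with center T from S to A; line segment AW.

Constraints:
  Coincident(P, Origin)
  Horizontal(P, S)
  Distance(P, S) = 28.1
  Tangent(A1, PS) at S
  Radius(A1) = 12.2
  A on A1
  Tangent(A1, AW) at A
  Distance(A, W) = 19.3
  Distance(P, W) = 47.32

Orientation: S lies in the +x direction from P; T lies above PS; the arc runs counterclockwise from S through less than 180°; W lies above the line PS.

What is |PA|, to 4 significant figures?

42.83

P is at the origin; P and S share the same y with |PS| = 28.1 and S on the +x side, so S = (28.10, 0.000). A1 meets PS tangentially, so TS is at right angles to PS, so T = S + (0, 12.2) = (28.10, 12.20). Since TA ⟂ AW (tangency), |TW| = √(12.2² + 19.3²) = 22.83 regardless of where A sits on A1. So W lies on both circle(P, 47.32) and circle(T, 22.83); the above-PS intersection is W = (32.22, 34.66). A is the foot of the tangent from W: A = (39.42, 16.75).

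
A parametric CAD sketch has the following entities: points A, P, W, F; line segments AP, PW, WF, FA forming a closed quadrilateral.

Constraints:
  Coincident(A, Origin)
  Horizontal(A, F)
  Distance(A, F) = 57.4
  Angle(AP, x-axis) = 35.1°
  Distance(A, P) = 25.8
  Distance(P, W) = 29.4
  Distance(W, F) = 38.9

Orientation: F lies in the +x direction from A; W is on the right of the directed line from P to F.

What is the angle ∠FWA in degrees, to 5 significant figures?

123.69°

Checks: |PW| = 29.40 ✓; |WF| = 38.90 ✓.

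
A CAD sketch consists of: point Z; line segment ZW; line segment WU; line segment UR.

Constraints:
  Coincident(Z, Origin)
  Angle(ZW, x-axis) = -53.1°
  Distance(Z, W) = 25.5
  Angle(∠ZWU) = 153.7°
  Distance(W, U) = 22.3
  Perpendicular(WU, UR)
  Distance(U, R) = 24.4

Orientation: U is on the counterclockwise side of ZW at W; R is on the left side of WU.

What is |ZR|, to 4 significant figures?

47.02

Z is at the origin; ZW runs at -53.1° with length 25.5, so W = 25.5·(cos -53.1°, sin -53.1°) = (15.31, -20.39). ∠ZWU = 153.7°, so WU runs at -53.1° + (180° − 153.7°) = -26.80° from the x-axis; with |WU| = 22.3, U = W + 22.3·(cos -26.80°, sin -26.80°) = (35.22, -30.45). WU is perpendicular to UR; with |UR| = 24.4 on the left of WU, R = U + 24.4·(0.4509, 0.8926) = (46.22, -8.667). Then |ZR| = |R − Z| = 47.02.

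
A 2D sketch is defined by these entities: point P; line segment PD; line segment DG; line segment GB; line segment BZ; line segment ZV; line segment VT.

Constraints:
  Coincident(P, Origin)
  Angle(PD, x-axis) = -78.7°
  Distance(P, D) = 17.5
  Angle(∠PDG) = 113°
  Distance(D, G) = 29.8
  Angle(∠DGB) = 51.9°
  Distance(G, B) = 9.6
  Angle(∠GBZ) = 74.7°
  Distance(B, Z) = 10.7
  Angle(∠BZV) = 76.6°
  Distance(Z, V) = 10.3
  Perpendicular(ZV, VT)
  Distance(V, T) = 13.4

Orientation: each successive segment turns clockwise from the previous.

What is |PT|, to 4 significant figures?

40.08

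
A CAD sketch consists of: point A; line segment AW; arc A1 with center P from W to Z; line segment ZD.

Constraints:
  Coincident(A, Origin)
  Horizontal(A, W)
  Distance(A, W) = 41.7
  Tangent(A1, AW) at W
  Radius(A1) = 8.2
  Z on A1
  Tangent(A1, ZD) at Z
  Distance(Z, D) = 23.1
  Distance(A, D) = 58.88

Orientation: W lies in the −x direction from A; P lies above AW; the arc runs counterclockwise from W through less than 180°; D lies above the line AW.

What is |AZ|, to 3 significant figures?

37.8

Checks: |AW| = 41.70 ✓; |PZ| = 8.200 ✓; ∠(PZ, ZD) = 90.00° ✓; |ZD| = 23.10 ✓; |AD| = 58.88 ✓.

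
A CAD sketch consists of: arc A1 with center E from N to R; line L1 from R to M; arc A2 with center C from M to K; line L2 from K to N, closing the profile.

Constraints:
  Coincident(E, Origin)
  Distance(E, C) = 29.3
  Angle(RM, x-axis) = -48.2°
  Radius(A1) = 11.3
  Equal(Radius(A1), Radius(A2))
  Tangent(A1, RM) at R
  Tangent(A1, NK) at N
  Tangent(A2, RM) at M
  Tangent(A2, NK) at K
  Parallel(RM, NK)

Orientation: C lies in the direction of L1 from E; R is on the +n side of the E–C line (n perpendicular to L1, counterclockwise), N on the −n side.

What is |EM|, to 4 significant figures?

31.40

The slot axis is L1's direction at -48.2°, so u = (cos -48.2°, sin -48.2°) = (0.6665, -0.7455) and n = (−sin -48.2°, cos -48.2°) = (0.7455, 0.6665). E is at the origin and C lies 29.3 along u from E, so C = 29.3·u = (19.53, -21.84). Tangency of A1 to both parallel lines with radius 11.3 puts R and N at E ± 11.3·n: R = (8.424, 7.532), N = (-8.424, -7.532). Equal radii place M and K the same way about C: M = C + 11.3·n = (27.95, -14.31), K = C − 11.3·n = (11.11, -29.37). Then |EM| = |M − E| = 31.40.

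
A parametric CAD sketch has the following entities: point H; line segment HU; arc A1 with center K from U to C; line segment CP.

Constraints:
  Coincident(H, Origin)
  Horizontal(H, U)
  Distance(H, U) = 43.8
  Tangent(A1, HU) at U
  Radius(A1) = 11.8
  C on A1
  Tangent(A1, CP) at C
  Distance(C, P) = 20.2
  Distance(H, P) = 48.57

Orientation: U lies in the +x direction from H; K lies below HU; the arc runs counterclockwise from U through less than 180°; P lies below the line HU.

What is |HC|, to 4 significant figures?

34.87

Checks: H = (0.00, 0.00) ✓; |KC| = 11.80 ✓; ∠(KC, CP) = 90.00° ✓; |CP| = 20.20 ✓; |HP| = 48.57 ✓.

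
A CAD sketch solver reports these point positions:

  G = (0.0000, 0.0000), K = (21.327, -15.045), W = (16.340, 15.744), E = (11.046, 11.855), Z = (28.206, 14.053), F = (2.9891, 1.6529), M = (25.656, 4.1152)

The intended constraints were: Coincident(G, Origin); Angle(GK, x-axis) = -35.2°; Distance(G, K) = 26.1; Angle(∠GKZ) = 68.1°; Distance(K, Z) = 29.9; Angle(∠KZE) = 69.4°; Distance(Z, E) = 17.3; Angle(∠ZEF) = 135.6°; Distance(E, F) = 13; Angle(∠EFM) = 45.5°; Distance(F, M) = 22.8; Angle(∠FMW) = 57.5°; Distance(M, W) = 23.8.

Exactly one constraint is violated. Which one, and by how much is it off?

Distance(M, W) = 23.8 — off by 8.90.

G = (0.00, 0.00) ✓; GK at -35.20° ✓; |GK| = 26.10 ✓; ∠GKZ = 68.10° ✓; |KZ| = 29.90 ✓; ∠KZE = 69.40° ✓; |ZE| = 17.30 ✓; ∠ZEF = 135.6° ✓; |EF| = 13.00 ✓; ∠EFM = 45.50° ✓; |FM| = 22.80 ✓; ∠FMW = 57.50° ✓; |MW| = 14.90 ✗.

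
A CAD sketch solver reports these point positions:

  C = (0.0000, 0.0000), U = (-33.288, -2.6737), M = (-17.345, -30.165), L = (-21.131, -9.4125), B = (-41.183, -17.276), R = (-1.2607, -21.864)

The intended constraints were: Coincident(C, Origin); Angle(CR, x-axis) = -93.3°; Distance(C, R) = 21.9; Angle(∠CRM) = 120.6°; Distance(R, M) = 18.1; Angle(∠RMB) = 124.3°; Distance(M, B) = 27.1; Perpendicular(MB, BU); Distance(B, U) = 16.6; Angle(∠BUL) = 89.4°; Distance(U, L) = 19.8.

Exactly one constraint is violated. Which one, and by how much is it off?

Distance(U, L) = 19.8 — off by 5.90.

C = (0.00, 0.00) ✓; CR at -93.30° ✓; |CR| = 21.90 ✓; ∠CRM = 120.6° ✓; |RM| = 18.10 ✓; ∠RMB = 124.3° ✓; |MB| = 27.10 ✓; ∠(MB, BU) = 90.00° ✓; |BU| = 16.60 ✓; ∠BUL = 89.40° ✓; |UL| = 13.90 ✗.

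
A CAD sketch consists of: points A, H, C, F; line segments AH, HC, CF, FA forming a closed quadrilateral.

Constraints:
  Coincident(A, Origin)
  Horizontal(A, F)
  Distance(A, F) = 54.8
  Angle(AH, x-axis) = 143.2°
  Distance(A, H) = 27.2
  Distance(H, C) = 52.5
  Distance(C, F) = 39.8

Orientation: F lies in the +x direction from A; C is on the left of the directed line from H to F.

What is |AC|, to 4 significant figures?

41.75

Checks: A = (0.00, 0.00) ✓; |HC| = 52.50 ✓; |CF| = 39.80 ✓.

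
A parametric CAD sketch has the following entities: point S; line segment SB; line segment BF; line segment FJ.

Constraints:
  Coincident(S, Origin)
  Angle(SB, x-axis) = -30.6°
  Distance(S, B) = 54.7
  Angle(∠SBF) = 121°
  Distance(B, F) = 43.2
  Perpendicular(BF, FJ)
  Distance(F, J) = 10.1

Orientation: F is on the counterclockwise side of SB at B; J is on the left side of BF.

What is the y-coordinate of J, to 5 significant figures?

1.5869

S is at the origin; SB runs at -30.6° with length 54.7, so B = 54.7·(cos -30.6°, sin -30.6°) = (47.083, -27.845). ∠SBF = 121.0°, so BF runs at -30.6° + (180° − 121.0°) = 28.400° from the x-axis; with |BF| = 43.2, F = B + 43.2·(cos 28.400°, sin 28.400°) = (85.083, -7.2976). The perpendicularity gives FJ at right angles to BF; with |FJ| = 10.1 on the left of BF, J = F + 10.1·(-0.47562, 0.87965) = (80.280, 1.5869). So J.y = 1.5869.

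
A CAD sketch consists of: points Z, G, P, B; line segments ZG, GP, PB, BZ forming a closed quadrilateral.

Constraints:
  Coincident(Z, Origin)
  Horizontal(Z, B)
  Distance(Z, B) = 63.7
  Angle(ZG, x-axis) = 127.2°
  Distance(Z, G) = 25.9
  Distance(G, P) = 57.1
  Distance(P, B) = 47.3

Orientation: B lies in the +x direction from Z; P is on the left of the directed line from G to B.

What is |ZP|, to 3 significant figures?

55.1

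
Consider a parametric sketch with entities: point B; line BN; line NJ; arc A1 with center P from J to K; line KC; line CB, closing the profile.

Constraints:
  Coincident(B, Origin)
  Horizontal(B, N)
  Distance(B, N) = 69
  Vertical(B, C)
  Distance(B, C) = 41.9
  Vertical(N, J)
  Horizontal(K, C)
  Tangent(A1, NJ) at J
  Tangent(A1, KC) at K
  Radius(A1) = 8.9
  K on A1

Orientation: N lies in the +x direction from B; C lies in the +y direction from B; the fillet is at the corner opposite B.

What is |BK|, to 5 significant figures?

73.264

B is at the origin; B and N share the same y with |BN| = 69.0 and N on the +x side, so N = (69.000, 0.0000). BC is vertical with |BC| = 41.9 and C on the +y side, so C = (0.0000, 41.900). The virtual corner opposite B is at (69.000, 41.900). Tangency of A1 to NJ means the radius PJ is perpendicular to NJ and tangency of A1 to KC means the radius PK is perpendicular to KC, with radius 8.9, so the center P sits 8.9 in from both sides at P = (60.100, 33.000). That places the tangent points at J = (69.000, 33.000) on NJ and K = (60.100, 41.900) on KC. Then |BK| = |K − B| = 73.264.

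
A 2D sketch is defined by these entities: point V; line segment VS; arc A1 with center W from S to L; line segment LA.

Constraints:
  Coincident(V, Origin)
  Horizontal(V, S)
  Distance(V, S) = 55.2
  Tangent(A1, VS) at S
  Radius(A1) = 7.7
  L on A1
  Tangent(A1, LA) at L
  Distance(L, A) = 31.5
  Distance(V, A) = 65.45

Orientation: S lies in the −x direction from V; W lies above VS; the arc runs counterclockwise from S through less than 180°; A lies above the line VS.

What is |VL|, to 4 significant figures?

48.37

Checks: ∠(WS, SV) = 90.00° ✓; |WS| = 7.700 ✓; |WL| = 7.700 ✓; ∠(WL, LA) = 90.00° ✓; |LA| = 31.50 ✓; |VA| = 65.45 ✓.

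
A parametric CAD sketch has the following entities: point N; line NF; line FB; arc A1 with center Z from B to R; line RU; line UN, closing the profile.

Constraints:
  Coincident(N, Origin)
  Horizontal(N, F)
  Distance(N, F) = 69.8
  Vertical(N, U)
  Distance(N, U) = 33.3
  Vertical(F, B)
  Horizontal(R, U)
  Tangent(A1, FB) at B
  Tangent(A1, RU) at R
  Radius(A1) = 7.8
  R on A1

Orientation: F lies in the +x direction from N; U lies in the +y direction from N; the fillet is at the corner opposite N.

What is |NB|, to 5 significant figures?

74.312

N is at the origin; N and F share the same y with |NF| = 69.8 and F on the +x side, so F = (69.800, 0.0000). NU is vertical with |NU| = 33.3 and U on the +y side, so U = (0.0000, 33.300). The virtual corner opposite N is at (69.800, 33.300). Tangency of A1 to FB means the radius ZB is perpendicular to FB and tangency of A1 to RU means the radius ZR is perpendicular to RU, with radius 7.8, so the center Z sits 7.8 in from both sides at Z = (62.000, 25.500). That places the tangent points at B = (69.800, 25.500) on FB and R = (62.000, 33.300) on RU. Then |NB| = |B − N| = 74.312.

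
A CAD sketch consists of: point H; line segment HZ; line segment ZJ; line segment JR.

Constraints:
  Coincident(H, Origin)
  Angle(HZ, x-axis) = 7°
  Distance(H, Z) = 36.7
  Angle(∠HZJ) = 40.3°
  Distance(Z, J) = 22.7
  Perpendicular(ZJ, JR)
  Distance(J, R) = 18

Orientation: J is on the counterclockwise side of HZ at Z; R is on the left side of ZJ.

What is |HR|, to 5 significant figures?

7.8038

∠HZJ = 40.3°, so ZJ runs at 7.0° + (180° − 40.3°) = 146.70° from the x-axis; with |ZJ| = 22.7, J = Z + 22.7·(cos 146.70°, sin 146.70°) = (17.454, 16.935). ZJ is perpendicular to JR; with |JR| = 18.0 on the left of ZJ, R = J + 18.0·(-0.54902, -0.83581) = (7.5712, 1.8909). Then |HR| = |R − H| = 7.8038.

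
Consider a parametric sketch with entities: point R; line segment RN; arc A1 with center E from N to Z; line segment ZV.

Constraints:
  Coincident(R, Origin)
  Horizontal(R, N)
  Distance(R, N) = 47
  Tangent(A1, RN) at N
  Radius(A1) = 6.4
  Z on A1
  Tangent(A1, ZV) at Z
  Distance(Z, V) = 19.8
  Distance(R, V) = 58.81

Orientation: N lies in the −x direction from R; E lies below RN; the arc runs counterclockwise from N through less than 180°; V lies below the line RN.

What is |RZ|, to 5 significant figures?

53.810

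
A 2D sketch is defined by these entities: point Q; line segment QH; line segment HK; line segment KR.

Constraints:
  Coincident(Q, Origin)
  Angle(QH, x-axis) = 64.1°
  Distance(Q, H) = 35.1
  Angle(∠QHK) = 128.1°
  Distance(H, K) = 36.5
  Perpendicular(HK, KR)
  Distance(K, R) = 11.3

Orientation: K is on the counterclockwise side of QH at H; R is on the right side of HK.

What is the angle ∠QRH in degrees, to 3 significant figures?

16.6°

Q is at the origin; QH runs at 64.1° with length 35.1, so H = 35.1·(cos 64.1°, sin 64.1°) = (15.3, 31.6). ∠QHK = 128.1°, so HK runs at 64.1° + (180° − 128.1°) = 116° from the x-axis; with |HK| = 36.5, K = H + 36.5·(cos 116°, sin 116°) = (-0.669, 64.4). HK ⟂ KR; with |KR| = 11.3 on the right of HK, R = K + 11.3·(0.899, 0.438) = (9.49, 69.3). Then cos ∠QRH = RQ·RH / (|RQ||RH|), giving 16.6°.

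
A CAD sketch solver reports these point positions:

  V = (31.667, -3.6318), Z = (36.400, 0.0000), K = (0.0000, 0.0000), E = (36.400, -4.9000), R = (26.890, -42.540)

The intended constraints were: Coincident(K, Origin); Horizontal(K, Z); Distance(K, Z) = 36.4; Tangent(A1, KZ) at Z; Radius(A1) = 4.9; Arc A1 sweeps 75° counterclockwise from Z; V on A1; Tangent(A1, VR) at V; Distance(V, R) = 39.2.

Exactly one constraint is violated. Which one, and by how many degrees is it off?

Tangent(A1, VR) at V — off by 8.00°.

K = (0.00, 0.00) ✓; K.y = 0.00, Z.y = 0.00 ✓; |KZ| = 36.40 ✓; ∠(EZ, ZK) = 90.00° ✓; |EZ| = 4.900 ✓; bearing(E→V) − bearing(E→Z) = 75.00° ✓; |EV| = 4.900 ✓; ∠(EV, VR) = 82.00° ✗; |VR| = 39.20 ✓.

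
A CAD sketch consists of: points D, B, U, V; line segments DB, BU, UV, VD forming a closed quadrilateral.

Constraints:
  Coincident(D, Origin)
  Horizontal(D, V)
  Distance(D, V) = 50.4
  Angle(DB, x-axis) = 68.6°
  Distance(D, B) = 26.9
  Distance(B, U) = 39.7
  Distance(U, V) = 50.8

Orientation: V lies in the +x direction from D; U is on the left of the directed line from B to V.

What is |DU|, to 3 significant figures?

64.4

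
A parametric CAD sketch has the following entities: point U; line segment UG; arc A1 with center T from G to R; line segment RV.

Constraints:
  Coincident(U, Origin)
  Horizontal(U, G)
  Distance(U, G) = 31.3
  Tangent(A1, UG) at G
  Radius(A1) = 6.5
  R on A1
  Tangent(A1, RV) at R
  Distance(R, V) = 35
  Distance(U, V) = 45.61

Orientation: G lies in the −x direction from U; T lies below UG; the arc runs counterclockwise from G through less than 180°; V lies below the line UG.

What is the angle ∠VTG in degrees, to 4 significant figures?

163.0°

U is at the origin; UG is horizontal with |UG| = 31.3 and G on the −x side, so G = (-31.30, 0.000). A1 meets UG tangentially, so TG is at right angles to UG, so T = G + (0, -6.5) = (-31.30, -6.500). Since TR ⟂ RV (tangency), |TV| = √(6.5² + 35.0²) = 35.60 regardless of where R sits on A1. So V lies on both circle(U, 45.61) and circle(T, 35.60); the below-UG intersection is V = (-20.89, -40.54). R is the foot of the tangent from V: R = (-37.06, -9.503).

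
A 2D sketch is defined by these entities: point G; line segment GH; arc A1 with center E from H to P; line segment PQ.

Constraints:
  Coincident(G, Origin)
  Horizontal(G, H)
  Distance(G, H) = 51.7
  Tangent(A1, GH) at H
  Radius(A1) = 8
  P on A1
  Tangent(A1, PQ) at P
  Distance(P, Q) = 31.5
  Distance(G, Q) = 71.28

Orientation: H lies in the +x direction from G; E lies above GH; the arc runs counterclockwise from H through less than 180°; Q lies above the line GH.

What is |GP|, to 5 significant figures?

60.248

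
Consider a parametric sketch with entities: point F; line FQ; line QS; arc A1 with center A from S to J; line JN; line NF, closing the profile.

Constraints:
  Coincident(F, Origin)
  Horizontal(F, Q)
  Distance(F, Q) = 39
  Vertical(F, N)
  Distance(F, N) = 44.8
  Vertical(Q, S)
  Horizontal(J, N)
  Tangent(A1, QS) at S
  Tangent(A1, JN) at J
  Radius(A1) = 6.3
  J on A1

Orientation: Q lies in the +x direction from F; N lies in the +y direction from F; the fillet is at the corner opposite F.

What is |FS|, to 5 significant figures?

54.802

The virtual corner opposite F is at (39.000, 44.800). Since A1 is tangent to QS there, AS ⟂ QS and since A1 is tangent to JN there, AJ ⟂ JN, with radius 6.3, so the center A sits 6.3 in from both sides at A = (32.700, 38.500). That places the tangent points at S = (39.000, 38.500) on QS and J = (32.700, 44.800) on JN. Then |FS| = |S − F| = 54.802.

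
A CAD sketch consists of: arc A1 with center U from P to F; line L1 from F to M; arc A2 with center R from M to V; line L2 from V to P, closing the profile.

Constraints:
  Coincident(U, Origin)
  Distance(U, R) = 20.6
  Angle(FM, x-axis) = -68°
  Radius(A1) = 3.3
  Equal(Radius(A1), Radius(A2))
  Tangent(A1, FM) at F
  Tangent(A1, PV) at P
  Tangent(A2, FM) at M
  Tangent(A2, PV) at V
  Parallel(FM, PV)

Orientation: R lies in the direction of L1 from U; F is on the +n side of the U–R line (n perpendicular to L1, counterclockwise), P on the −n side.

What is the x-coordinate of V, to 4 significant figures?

4.657

Tangency of A1 to both parallel lines with radius 3.3 puts F and P at U ± 3.3·n: F = (3.060, 1.236), P = (-3.060, -1.236). Equal radii place M and V the same way about R: M = R + 3.3·n = (10.78, -17.86), V = R − 3.3·n = (4.657, -20.34). So V.x = 4.657.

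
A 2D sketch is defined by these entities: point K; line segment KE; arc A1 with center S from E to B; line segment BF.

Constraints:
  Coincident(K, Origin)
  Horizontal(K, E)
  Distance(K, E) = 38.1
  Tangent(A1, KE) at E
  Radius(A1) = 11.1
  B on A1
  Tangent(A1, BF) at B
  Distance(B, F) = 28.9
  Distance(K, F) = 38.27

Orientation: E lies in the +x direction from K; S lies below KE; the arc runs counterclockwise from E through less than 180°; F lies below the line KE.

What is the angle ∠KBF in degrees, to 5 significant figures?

83.384°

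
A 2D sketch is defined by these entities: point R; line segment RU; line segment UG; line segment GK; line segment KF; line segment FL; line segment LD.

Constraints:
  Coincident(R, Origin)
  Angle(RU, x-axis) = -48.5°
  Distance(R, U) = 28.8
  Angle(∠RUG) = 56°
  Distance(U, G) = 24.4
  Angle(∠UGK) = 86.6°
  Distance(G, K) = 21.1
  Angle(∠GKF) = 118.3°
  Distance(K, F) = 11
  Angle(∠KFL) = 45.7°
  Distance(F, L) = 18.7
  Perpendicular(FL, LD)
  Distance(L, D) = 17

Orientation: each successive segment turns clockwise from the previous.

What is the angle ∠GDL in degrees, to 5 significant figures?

31.800°

R is at the origin; RU runs at -48.5° with length 28.8, so U = (19.083, -21.570). ∠RUG = 56.0° gives UG at -172.50° from the x-axis; with |UG| = 24.4, G = (-5.1078, -24.755). ∠UGK = 86.6° gives GK at 94.100° from the x-axis; with |GK| = 21.1, K = (-6.6164, -3.7088). ∠GKF = 118.3° gives KF at 32.400° from the x-axis; with |KF| = 11.0, F = (2.6712, 2.1853). ∠KFL = 45.7° gives FL at -101.90° from the x-axis; with |FL| = 18.7, L = (-1.1848, -16.113). FL is perpendicular to LD, so LD runs at 168.10°; with |LD| = 17.0, D = (-17.819, -12.607). Then cos ∠GDL = DG·DL / (|DG||DL|), giving 31.800°.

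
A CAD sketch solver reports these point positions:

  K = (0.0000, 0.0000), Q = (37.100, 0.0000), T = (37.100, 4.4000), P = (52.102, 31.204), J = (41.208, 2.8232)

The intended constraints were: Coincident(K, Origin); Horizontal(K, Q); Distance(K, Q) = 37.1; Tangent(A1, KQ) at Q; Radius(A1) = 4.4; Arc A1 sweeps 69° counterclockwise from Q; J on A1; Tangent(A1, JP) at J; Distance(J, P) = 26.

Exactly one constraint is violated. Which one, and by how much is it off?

Distance(J, P) = 26 — off by 4.40.

K = (0.00, 0.00) ✓; K.y = 0.00, Q.y = 0.00 ✓; |KQ| = 37.10 ✓; ∠(TQ, QK) = 90.00° ✓; |TQ| = 4.400 ✓; bearing(T→J) − bearing(T→Q) = 69.00° ✓; |TJ| = 4.400 ✓; ∠(TJ, JP) = 90.00° ✓; |JP| = 30.40 ✗.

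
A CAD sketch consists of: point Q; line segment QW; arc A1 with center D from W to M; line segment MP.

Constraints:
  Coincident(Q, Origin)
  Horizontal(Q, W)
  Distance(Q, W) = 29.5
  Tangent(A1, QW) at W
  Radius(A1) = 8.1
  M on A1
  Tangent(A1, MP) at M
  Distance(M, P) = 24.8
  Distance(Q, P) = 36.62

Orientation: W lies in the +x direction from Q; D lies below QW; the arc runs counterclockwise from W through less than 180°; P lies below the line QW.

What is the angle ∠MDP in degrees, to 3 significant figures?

71.9°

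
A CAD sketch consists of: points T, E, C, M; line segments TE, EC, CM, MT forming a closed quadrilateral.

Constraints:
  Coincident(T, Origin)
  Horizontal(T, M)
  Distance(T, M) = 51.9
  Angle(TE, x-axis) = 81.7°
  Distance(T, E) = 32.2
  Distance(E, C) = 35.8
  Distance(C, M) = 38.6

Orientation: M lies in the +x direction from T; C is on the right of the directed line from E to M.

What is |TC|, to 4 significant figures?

13.70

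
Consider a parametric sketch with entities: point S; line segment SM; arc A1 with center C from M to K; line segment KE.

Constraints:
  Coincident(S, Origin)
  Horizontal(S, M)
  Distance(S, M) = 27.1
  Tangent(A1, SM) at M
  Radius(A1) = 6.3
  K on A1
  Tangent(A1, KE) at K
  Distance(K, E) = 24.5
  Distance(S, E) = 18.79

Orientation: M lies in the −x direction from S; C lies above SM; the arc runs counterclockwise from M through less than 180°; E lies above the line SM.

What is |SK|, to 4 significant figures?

22.91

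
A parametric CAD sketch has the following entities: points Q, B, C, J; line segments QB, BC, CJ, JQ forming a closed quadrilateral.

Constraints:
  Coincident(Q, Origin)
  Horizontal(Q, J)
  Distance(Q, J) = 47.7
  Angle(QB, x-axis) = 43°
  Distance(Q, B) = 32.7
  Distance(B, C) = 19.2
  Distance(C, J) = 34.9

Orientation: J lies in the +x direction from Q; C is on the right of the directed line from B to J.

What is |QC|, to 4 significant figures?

14.76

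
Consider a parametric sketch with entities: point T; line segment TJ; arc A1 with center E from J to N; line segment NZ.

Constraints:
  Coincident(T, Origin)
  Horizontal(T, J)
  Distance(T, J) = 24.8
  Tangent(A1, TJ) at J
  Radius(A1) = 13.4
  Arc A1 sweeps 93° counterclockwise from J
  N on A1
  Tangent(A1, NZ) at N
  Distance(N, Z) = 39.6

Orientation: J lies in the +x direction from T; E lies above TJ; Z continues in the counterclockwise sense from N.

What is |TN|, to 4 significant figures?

40.70

The tangent condition forces EJ to be normal to TJ, so E = J + (0, 13.4) = (24.80, 13.40). On A1, J sits at bearing -90° from E; a 93° counterclockwise sweep puts N at bearing 3°, so N = E + 13.4·(cos 3°, sin 3°) = (38.18, 14.10). Then |TN| = |N − T| = 40.70.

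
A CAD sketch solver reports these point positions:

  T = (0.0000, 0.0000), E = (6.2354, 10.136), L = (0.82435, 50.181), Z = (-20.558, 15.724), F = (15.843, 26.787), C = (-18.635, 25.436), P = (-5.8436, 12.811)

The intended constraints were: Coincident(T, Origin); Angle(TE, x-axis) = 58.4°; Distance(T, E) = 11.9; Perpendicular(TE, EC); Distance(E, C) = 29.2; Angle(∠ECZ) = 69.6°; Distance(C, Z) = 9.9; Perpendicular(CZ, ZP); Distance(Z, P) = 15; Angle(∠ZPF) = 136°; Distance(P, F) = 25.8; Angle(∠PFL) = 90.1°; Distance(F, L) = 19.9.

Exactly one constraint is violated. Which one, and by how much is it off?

Distance(F, L) = 19.9 — off by 7.90.

T = (0.00, 0.00) ✓; TE at 58.40° ✓; |TE| = 11.90 ✓; ∠(TE, EC) = 90.00° ✓; |EC| = 29.20 ✓; ∠ECZ = 69.60° ✓; |CZ| = 9.901 ✓; ∠(CZ, ZP) = 90.00° ✓; |ZP| = 15.00 ✓; ∠ZPF = 136.0° ✓; |PF| = 25.80 ✓; ∠PFL = 90.10° ✓; |FL| = 27.80 ✗.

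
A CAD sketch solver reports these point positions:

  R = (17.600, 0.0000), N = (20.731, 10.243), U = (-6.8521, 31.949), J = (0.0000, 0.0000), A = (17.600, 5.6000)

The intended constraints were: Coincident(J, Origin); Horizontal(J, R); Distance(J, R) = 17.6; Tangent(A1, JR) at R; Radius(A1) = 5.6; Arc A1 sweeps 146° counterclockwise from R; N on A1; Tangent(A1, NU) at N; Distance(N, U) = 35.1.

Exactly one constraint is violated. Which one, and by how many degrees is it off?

Tangent(A1, NU) at N — off by 4.21°.

J = (0.00, 0.00) ✓; J.y = 0.00, R.y = 0.00 ✓; |JR| = 17.60 ✓; ∠(AR, RJ) = 90.00° ✓; |AR| = 5.600 ✓; bearing(A→N) − bearing(A→R) = 146.0° ✓; |AN| = 5.600 ✓; ∠(AN, NU) = 94.21° ✗; |NU| = 35.10 ✓.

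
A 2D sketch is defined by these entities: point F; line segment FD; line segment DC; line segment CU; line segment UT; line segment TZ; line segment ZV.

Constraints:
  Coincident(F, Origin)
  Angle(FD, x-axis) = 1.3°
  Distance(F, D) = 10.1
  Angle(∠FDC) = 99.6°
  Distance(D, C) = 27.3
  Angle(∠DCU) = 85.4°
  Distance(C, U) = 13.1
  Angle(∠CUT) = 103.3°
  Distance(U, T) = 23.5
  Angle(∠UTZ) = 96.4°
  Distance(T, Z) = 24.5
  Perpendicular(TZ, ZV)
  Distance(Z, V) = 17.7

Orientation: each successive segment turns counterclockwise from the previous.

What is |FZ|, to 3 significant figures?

17.1

∠CUT = 103.3° gives UT at -107° from the x-axis; with |UT| = 23.5, T = (-5.91, 5.62). ∠UTZ = 96.4° gives TZ at -23.4° from the x-axis; with |TZ| = 24.5, Z = (16.6, -4.11). Then |FZ| = |Z − F| = 17.1.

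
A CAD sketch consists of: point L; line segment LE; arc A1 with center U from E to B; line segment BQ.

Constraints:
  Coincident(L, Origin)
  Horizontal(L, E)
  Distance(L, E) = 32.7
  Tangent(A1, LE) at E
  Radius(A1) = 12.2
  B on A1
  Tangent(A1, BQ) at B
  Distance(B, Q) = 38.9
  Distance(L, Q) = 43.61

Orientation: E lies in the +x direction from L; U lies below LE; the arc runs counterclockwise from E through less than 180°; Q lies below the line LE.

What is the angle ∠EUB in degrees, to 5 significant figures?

66.845°

L is at the origin; L and E share the same y with |LE| = 32.7 and E on the +x side, so E = (32.700, 0.0000). A1 meets LE tangentially, so UE is at right angles to LE, so U = E + (0, -12.2) = (32.700, -12.200). Since UB ⟂ BQ (tangency), |UQ| = √(12.2² + 38.9²) = 40.768 regardless of where B sits on A1. So Q lies on both circle(L, 43.61) and circle(U, 40.768); the below-LE intersection is Q = (6.1864, -43.169). B is the foot of the tangent from Q: B = (21.483, -7.4027).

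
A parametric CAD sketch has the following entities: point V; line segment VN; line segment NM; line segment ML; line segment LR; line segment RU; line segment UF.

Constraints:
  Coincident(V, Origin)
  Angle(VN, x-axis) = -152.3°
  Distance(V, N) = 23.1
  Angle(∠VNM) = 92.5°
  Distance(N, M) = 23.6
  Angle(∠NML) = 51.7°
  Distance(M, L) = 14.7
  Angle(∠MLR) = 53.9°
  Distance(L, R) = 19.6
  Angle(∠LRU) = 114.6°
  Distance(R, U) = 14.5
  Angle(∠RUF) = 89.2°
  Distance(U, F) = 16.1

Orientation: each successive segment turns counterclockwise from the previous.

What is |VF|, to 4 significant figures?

41.72

V is at the origin; VN runs at -152.3° with length 23.1, so N = (-20.45, -10.74). ∠VNM = 92.5° gives NM at -64.80° from the x-axis; with |NM| = 23.6, M = (-10.40, -32.09). ∠NML = 51.7° gives ML at 63.50° from the x-axis; with |ML| = 14.7, L = (-3.845, -18.94). ∠MLR = 53.9° gives LR at -170.4° from the x-axis; with |LR| = 19.6, R = (-23.17, -22.20). ∠LRU = 114.6° gives RU at -105.0° from the x-axis; with |RU| = 14.5, U = (-26.92, -36.21). ∠RUF = 89.2° gives UF at -14.20° from the x-axis; with |UF| = 16.1, F = (-11.32, -40.16). Then |VF| = |F − V| = 41.72.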